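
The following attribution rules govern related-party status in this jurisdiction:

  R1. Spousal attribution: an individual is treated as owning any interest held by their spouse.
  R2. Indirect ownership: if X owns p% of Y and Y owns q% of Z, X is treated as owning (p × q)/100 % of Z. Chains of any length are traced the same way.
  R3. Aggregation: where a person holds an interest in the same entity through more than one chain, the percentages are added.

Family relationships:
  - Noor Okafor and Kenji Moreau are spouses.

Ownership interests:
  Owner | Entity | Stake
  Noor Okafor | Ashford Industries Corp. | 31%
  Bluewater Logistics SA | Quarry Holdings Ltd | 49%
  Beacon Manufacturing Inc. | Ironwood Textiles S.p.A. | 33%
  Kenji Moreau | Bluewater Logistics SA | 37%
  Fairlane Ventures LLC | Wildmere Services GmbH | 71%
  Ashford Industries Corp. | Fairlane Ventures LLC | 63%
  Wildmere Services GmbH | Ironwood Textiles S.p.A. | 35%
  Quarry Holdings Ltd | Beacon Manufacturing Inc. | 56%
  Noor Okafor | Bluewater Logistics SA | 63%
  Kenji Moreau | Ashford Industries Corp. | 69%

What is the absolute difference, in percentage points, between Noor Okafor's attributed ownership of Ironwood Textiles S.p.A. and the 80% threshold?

55.2893

By spousal attribution (R1), Noor Okafor is treated as also owning Kenji Moreau's interest in Bluewater Logistics SA, giving 63% + 37% = 100%.
By spousal attribution (R1), Noor Okafor is treated as also owning Kenji Moreau's interest in Ashford Industries Corp, giving 31% + 69% = 100%.
Chain via Bluewater Logistics SA → Quarry Holdings Ltd → Beacon Manufacturing Inc. (R2): 100% × 49% × 56% × 33% = 9.0552% of Ironwood Textiles S.p.A.
Chain via Ashford Industries Corp. → Fairlane Ventures LLC → Wildmere Services GmbH (R2): 100% × 63% × 71% × 35% = 15.6555% of Ironwood Textiles S.p.A.
Aggregating (R3): 9.0552% + 15.6555% = 24.7107%.
24.7107% falls short of the 80% threshold by 55.2893 percentage points.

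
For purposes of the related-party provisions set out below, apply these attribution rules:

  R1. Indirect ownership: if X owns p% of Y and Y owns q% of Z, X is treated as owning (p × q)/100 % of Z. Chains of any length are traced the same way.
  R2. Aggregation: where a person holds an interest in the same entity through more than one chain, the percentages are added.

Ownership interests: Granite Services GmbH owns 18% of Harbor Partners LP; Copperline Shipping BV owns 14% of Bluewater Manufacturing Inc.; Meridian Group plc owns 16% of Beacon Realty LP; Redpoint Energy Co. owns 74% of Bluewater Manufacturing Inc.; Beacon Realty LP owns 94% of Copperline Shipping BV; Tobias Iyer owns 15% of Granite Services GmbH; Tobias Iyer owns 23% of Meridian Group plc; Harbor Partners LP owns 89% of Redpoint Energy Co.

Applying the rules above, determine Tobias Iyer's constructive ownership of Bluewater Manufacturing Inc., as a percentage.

Chain via Meridian Group plc → Beacon Realty LP → Copperline Shipping BV (R1): 23% × 16% × 94% × 14% = 0.484288% of Bluewater Manufacturing Inc.
Chain via Granite Services GmbH → Harbor Partners LP → Redpoint Energy Co. (R1): 15% × 18% × 89% × 74% = 1.77822% of Bluewater Manufacturing Inc.
Aggregating (R2): 0.484288% + 1.77822% = 2.262508%.

2.262508%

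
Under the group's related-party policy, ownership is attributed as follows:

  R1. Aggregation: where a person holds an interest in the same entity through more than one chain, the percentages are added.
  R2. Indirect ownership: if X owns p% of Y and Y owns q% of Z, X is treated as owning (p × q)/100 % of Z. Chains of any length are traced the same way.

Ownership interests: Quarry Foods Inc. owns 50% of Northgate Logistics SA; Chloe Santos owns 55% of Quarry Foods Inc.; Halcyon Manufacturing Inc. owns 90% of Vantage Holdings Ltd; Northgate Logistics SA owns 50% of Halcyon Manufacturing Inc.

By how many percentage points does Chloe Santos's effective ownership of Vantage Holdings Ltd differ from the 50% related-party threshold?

37.625

Chain via Quarry Foods Inc. → Northgate Logistics SA → Halcyon Manufacturing Inc. (R2): 55% × 50% × 50% × 90% = 12.375% of Vantage Holdings Ltd.
12.375% falls short of the 50% threshold by 37.625 percentage points.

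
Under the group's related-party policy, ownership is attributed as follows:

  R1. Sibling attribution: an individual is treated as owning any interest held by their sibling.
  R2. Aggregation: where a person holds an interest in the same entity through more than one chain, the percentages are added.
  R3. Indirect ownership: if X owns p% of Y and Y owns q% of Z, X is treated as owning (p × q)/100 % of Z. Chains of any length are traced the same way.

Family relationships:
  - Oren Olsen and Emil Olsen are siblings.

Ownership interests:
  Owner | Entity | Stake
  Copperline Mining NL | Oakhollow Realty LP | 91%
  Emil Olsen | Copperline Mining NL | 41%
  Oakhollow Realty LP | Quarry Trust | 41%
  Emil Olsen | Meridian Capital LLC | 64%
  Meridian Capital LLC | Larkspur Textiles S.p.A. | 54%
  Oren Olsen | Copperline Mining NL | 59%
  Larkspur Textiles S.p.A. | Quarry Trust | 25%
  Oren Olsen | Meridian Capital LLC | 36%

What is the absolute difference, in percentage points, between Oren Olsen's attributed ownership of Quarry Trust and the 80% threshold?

By sibling attribution (R1), Oren Olsen is treated as also owning Emil Olsen's interest in Copperline Mining NL, giving 59% + 41% = 100%.
By sibling attribution (R1), Oren Olsen is treated as also owning Emil Olsen's interest in Meridian Capital LLC, giving 36% + 64% = 100%.
Chain via Copperline Mining NL → Oakhollow Realty LP (R3): 100% × 91% × 41% = 37.31% of Quarry Trust.
Chain via Meridian Capital LLC → Larkspur Textiles S.p.A. (R3): 100% × 54% × 25% = 13.5% of Quarry Trust.
Aggregating (R2): 37.31% + 13.5% = 50.81%.
50.81% falls short of the 80% threshold by 29.19 percentage points.

29.19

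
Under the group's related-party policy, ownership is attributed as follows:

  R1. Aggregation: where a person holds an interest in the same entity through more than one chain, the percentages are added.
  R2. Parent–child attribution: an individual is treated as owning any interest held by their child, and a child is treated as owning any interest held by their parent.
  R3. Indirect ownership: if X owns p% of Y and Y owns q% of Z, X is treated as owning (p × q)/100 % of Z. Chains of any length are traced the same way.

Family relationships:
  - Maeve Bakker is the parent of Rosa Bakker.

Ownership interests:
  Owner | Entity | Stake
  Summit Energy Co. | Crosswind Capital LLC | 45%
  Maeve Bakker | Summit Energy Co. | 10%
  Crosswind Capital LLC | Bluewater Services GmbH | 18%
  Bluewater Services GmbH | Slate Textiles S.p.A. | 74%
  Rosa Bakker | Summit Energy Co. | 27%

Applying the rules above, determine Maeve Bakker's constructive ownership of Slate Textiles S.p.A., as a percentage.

2.21778%

By parent–child attribution (R2), Maeve Bakker is treated as also owning Rosa Bakker's interest in Summit Energy Co, giving 10% + 27% = 37%.
Chain via Summit Energy Co. → Crosswind Capital LLC → Bluewater Services GmbH (R3): 37% × 45% × 18% × 74% = 2.21778% of Slate Textiles S.p.A.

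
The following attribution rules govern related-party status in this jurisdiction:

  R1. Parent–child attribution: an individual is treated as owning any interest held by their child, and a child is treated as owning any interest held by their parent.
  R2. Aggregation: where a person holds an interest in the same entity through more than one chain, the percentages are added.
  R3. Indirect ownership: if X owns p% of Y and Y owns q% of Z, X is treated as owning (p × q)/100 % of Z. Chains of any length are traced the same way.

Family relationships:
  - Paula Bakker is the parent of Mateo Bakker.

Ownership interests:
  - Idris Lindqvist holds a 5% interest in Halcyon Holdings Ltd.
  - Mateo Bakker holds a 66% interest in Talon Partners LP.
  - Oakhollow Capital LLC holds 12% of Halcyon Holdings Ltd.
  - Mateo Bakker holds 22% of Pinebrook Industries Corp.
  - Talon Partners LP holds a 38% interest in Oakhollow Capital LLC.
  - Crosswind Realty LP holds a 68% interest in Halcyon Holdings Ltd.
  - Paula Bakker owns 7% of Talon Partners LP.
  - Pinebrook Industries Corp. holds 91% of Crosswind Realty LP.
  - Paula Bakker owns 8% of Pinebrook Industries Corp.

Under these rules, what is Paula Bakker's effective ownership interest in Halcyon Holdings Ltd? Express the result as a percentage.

By parent–child attribution (R1), Paula Bakker is treated as also owning Mateo Bakker's interest in Talon Partners LP, giving 7% + 66% = 73%.
By parent–child attribution (R1), Paula Bakker is treated as also owning Mateo Bakker's interest in Pinebrook Industries Corp, giving 8% + 22% = 30%.
Chain via Talon Partners LP → Oakhollow Capital LLC (R3): 73% × 38% × 12% = 3.3288% of Halcyon Holdings Ltd.
Chain via Pinebrook Industries Corp. → Crosswind Realty LP (R3): 30% × 91% × 68% = 18.564% of Halcyon Holdings Ltd.
Aggregating (R2): 3.3288% + 18.564% = 21.8928%.

21.8928%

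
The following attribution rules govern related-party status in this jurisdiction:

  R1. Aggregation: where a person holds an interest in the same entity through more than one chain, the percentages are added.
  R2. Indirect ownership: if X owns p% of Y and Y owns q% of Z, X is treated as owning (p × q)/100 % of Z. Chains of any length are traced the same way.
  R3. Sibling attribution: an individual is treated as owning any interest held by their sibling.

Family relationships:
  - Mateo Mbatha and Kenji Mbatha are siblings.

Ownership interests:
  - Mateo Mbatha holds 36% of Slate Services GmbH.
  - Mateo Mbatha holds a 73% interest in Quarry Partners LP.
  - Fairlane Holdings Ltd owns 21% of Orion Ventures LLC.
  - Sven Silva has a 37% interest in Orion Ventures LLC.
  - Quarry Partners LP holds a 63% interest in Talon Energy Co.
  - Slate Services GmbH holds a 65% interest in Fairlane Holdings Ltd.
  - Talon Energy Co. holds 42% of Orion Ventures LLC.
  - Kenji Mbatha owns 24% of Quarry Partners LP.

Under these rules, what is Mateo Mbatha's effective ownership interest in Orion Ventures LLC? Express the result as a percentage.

By sibling attribution (R3), Mateo Mbatha is treated as also owning Kenji Mbatha's interest in Quarry Partners LP, giving 73% + 24% = 97%.
Chain via Slate Services GmbH → Fairlane Holdings Ltd (R2): 36% × 65% × 21% = 4.914% of Orion Ventures LLC.
Chain via Quarry Partners LP → Talon Energy Co. (R2): 97% × 63% × 42% = 25.6662% of Orion Ventures LLC.
Aggregating (R1): 4.914% + 25.6662% = 30.5802%.

30.5802%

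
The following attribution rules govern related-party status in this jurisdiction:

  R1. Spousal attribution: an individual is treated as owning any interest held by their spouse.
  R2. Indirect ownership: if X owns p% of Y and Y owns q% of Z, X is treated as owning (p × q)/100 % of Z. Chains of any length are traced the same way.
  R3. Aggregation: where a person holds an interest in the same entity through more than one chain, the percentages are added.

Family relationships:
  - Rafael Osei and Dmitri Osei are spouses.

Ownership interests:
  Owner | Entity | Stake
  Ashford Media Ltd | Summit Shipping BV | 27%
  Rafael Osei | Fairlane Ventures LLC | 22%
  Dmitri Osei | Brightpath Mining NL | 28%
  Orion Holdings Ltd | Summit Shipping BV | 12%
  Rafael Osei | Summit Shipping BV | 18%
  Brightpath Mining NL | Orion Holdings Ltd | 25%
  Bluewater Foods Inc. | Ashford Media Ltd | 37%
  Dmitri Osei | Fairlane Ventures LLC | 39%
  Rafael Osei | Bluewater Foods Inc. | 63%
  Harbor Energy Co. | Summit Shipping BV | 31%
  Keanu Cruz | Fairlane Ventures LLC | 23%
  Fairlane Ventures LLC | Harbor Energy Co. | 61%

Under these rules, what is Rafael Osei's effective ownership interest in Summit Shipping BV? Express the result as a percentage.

36.6688%

By spousal attribution (R1), Rafael Osei is treated as also owning Dmitri Osei's interest in Fairlane Ventures LLC, giving 22% + 39% = 61%.
By spousal attribution (R1), Rafael Osei is treated as owning Dmitri Osei's 28% interest in Brightpath Mining NL.
Chain via Bluewater Foods Inc. → Ashford Media Ltd (R2): 63% × 37% × 27% = 6.2937% of Summit Shipping BV.
Chain via Fairlane Ventures LLC → Harbor Energy Co. (R2): 61% × 61% × 31% = 11.5351% of Summit Shipping BV.
Direct interest in Summit Shipping BV: 18%.
Chain via Brightpath Mining NL → Orion Holdings Ltd (R2): 28% × 25% × 12% = 0.84% of Summit Shipping BV.
Aggregating (R3): 6.2937% + 11.5351% + 18% + 0.84% = 36.6688%.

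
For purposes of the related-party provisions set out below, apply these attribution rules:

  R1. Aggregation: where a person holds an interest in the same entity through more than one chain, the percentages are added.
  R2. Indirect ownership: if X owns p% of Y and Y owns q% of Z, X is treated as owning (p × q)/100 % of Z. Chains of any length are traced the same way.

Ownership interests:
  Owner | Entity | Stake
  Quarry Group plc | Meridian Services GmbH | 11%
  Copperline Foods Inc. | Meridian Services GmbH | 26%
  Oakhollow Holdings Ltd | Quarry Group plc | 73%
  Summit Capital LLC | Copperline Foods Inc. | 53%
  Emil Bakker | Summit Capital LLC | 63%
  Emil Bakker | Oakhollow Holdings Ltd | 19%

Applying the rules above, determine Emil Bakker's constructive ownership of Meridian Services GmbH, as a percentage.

10.2071%

Chain via Summit Capital LLC → Copperline Foods Inc. (R2): 63% × 53% × 26% = 8.6814% of Meridian Services GmbH.
Chain via Oakhollow Holdings Ltd → Quarry Group plc (R2): 19% × 73% × 11% = 1.5257% of Meridian Services GmbH.
Aggregating (R1): 8.6814% + 1.5257% = 10.2071%.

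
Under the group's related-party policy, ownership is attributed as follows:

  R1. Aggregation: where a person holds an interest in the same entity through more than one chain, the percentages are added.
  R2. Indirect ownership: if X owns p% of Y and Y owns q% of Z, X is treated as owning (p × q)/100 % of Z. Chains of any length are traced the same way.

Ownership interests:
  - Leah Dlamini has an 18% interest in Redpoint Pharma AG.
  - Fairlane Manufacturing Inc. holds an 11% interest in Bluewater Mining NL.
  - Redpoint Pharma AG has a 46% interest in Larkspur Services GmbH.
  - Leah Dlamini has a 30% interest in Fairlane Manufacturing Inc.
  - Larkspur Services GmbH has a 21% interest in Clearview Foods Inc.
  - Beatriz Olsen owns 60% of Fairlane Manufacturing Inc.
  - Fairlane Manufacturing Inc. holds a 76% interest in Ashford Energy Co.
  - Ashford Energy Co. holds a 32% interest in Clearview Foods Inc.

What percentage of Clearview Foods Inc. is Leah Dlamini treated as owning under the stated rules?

9.0348%

Chain via Redpoint Pharma AG → Larkspur Services GmbH (R2): 18% × 46% × 21% = 1.7388% of Clearview Foods Inc.
Chain via Fairlane Manufacturing Inc. → Ashford Energy Co. (R2): 30% × 76% × 32% = 7.296% of Clearview Foods Inc.
Aggregating (R1): 1.7388% + 7.296% = 9.0348%.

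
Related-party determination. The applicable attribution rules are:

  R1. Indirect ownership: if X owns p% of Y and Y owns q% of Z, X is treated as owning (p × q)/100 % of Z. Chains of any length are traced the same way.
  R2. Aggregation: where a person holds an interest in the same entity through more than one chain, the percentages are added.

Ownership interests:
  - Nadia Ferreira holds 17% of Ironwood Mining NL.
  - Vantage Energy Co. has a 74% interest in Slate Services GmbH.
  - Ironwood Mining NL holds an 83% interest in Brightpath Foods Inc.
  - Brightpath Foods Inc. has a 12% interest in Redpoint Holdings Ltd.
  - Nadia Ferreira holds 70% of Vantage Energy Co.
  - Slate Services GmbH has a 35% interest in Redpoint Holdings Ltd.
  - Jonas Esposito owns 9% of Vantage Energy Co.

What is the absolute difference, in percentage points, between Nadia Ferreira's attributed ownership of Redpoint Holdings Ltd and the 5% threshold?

Chain via Ironwood Mining NL → Brightpath Foods Inc. (R1): 17% × 83% × 12% = 1.6932% of Redpoint Holdings Ltd.
Chain via Vantage Energy Co. → Slate Services GmbH (R1): 70% × 74% × 35% = 18.13% of Redpoint Holdings Ltd.
Aggregating (R2): 1.6932% + 18.13% = 19.8232%.
19.8232% exceeds the 5% threshold by 14.8232 percentage points.

14.8232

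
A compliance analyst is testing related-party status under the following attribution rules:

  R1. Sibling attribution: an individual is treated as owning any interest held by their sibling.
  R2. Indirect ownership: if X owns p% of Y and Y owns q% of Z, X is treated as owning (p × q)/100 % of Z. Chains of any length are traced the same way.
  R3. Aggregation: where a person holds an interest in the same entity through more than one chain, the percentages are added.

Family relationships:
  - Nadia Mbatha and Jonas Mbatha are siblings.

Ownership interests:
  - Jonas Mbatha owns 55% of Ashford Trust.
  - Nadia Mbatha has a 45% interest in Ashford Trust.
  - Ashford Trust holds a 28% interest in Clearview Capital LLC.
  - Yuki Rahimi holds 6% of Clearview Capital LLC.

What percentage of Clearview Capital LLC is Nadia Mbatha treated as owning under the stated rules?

28%

By sibling attribution (R1), Nadia Mbatha is treated as also owning Jonas Mbatha's interest in Ashford Trust, giving 45% + 55% = 100%.
Chain via Ashford Trust (R2): 100% × 28% = 28% of Clearview Capital LLC.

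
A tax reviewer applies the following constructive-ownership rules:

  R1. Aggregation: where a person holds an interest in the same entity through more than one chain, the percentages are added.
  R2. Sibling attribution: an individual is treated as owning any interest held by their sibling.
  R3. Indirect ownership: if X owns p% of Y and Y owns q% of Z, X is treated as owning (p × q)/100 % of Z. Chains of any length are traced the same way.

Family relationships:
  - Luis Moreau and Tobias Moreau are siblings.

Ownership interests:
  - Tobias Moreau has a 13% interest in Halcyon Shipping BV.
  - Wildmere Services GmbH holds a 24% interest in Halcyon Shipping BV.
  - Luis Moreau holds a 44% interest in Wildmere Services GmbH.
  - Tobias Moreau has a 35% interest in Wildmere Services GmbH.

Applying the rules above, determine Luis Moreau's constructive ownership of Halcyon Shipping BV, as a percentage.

31.96%

By sibling attribution (R2), Luis Moreau is treated as also owning Tobias Moreau's interest in Wildmere Services GmbH, giving 44% + 35% = 79%.
By sibling attribution (R2), Luis Moreau is treated as owning Tobias Moreau's 13% interest in Halcyon Shipping BV.
Chain via Wildmere Services GmbH (R3): 79% × 24% = 18.96% of Halcyon Shipping BV.
Direct interest in Halcyon Shipping BV: 13%.
Aggregating (R1): 18.96% + 13% = 31.96%.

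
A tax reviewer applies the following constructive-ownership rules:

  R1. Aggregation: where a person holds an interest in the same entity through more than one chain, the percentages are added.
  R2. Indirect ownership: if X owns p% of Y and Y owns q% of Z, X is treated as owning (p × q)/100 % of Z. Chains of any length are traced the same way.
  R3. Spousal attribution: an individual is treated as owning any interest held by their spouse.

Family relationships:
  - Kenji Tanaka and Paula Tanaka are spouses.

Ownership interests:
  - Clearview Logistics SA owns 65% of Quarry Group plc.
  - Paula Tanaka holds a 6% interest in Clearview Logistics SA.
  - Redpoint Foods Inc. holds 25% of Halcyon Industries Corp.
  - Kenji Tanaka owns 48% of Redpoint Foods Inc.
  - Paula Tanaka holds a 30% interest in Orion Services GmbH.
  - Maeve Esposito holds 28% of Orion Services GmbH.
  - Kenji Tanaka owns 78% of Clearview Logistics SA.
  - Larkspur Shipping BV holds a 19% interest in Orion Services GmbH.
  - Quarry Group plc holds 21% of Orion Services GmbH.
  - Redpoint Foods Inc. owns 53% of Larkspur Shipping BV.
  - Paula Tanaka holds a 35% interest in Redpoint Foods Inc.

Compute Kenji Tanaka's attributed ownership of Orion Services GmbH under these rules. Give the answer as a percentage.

By spousal attribution (R3), Kenji Tanaka is treated as also owning Paula Tanaka's interest in Redpoint Foods Inc, giving 48% + 35% = 83%.
By spousal attribution (R3), Kenji Tanaka is treated as also owning Paula Tanaka's interest in Clearview Logistics SA, giving 78% + 6% = 84%.
By spousal attribution (R3), Kenji Tanaka is treated as owning Paula Tanaka's 30% interest in Orion Services GmbH.
Chain via Redpoint Foods Inc. → Larkspur Shipping BV (R2): 83% × 53% × 19% = 8.3581% of Orion Services GmbH.
Chain via Clearview Logistics SA → Quarry Group plc (R2): 84% × 65% × 21% = 11.466% of Orion Services GmbH.
Direct interest in Orion Services GmbH: 30%.
Aggregating (R1): 8.3581% + 11.466% + 30% = 49.8241%.

49.8241%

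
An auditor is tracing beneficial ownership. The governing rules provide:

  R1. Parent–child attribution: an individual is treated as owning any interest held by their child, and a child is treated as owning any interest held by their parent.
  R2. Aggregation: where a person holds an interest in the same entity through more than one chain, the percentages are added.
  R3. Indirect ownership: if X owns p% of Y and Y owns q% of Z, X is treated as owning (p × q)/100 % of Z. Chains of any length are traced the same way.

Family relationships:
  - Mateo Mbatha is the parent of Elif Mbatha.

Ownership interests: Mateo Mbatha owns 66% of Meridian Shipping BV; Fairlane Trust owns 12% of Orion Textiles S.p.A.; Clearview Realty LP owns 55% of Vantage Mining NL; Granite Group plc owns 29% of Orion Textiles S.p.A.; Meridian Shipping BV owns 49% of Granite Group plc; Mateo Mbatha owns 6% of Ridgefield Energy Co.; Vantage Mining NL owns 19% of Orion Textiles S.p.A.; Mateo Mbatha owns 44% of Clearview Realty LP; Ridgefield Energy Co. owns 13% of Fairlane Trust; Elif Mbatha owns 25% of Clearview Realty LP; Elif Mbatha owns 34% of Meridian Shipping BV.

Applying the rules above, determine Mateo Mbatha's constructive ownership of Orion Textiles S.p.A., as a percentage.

By parent–child attribution (R1), Mateo Mbatha is treated as also owning Elif Mbatha's interest in Clearview Realty LP, giving 44% + 25% = 69%.
By parent–child attribution (R1), Mateo Mbatha is treated as also owning Elif Mbatha's interest in Meridian Shipping BV, giving 66% + 34% = 100%.
Chain via Clearview Realty LP → Vantage Mining NL (R3): 69% × 55% × 19% = 7.2105% of Orion Textiles S.p.A.
Chain via Meridian Shipping BV → Granite Group plc (R3): 100% × 49% × 29% = 14.21% of Orion Textiles S.p.A.
Chain via Ridgefield Energy Co. → Fairlane Trust (R3): 6% × 13% × 12% = 0.0936% of Orion Textiles S.p.A.
Aggregating (R2): 7.2105% + 14.21% + 0.0936% = 21.5141%.

21.5141%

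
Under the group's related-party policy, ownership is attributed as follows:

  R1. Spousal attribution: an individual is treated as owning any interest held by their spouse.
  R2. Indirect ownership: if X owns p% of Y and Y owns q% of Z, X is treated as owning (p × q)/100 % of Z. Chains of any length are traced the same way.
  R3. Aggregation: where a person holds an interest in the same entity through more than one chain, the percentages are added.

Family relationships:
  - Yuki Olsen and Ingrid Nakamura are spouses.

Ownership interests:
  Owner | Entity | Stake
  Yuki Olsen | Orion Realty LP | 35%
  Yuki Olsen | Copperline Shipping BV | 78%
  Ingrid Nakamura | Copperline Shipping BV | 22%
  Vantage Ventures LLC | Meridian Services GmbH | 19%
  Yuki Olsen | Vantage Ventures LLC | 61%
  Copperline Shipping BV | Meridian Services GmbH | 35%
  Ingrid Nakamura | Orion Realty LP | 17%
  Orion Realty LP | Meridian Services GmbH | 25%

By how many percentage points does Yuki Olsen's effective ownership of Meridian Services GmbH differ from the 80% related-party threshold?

By spousal attribution (R1), Yuki Olsen is treated as also owning Ingrid Nakamura's interest in Copperline Shipping BV, giving 78% + 22% = 100%.
By spousal attribution (R1), Yuki Olsen is treated as also owning Ingrid Nakamura's interest in Orion Realty LP, giving 35% + 17% = 52%.
Chain via Copperline Shipping BV (R2): 100% × 35% = 35% of Meridian Services GmbH.
Chain via Vantage Ventures LLC (R2): 61% × 19% = 11.59% of Meridian Services GmbH.
Chain via Orion Realty LP (R2): 52% × 25% = 13% of Meridian Services GmbH.
Aggregating (R3): 35% + 11.59% + 13% = 59.59%.
59.59% falls short of the 80% threshold by 20.41 percentage points.

20.41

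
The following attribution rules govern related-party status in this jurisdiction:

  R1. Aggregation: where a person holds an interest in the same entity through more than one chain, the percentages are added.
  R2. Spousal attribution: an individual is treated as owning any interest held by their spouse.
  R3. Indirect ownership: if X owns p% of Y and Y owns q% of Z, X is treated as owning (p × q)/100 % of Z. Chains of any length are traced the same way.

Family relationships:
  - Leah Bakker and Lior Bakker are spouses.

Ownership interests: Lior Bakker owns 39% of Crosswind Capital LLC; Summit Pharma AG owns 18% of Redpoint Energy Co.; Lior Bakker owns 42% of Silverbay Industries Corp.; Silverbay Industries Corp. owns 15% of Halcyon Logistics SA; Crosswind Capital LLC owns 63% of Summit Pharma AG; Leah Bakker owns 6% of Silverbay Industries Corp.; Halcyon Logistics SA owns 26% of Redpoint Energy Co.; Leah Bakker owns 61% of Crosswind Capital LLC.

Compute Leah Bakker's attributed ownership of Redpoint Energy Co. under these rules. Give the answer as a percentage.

13.212%

By spousal attribution (R2), Leah Bakker is treated as also owning Lior Bakker's interest in Crosswind Capital LLC, giving 61% + 39% = 100%.
By spousal attribution (R2), Leah Bakker is treated as also owning Lior Bakker's interest in Silverbay Industries Corp, giving 6% + 42% = 48%.
Chain via Crosswind Capital LLC → Summit Pharma AG (R3): 100% × 63% × 18% = 11.34% of Redpoint Energy Co.
Chain via Silverbay Industries Corp. → Halcyon Logistics SA (R3): 48% × 15% × 26% = 1.872% of Redpoint Energy Co.
Aggregating (R1): 11.34% + 1.872% = 13.212%.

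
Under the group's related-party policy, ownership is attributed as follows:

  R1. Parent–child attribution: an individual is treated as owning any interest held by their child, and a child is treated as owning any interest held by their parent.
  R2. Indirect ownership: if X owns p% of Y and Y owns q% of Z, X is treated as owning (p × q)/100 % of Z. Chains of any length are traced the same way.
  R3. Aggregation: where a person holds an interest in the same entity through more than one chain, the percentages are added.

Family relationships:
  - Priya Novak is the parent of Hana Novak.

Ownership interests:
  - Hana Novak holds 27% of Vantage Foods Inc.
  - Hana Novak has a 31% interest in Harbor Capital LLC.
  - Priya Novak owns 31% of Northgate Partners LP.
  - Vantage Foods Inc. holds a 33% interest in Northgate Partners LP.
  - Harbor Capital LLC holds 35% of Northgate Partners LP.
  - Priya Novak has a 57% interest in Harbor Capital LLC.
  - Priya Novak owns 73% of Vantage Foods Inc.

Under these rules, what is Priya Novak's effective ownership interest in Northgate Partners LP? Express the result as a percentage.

By parent–child attribution (R1), Priya Novak is treated as also owning Hana Novak's interest in Vantage Foods Inc, giving 73% + 27% = 100%.
By parent–child attribution (R1), Priya Novak is treated as also owning Hana Novak's interest in Harbor Capital LLC, giving 57% + 31% = 88%.
Chain via Vantage Foods Inc. (R2): 100% × 33% = 33% of Northgate Partners LP.
Chain via Harbor Capital LLC (R2): 88% × 35% = 30.8% of Northgate Partners LP.
Direct interest in Northgate Partners LP: 31%.
Aggregating (R3): 33% + 30.8% + 31% = 94.8%.

94.8%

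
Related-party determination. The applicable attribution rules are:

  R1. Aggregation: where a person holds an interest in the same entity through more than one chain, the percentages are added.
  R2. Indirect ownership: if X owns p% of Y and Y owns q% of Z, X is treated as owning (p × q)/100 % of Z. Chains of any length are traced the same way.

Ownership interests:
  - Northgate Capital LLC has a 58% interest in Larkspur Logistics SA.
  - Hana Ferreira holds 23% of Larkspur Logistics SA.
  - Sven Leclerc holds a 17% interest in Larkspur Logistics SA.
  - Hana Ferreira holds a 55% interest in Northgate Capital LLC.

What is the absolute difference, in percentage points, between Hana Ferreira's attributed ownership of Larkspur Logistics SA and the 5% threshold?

Chain via Northgate Capital LLC (R2): 55% × 58% = 31.9% of Larkspur Logistics SA.
Direct interest in Larkspur Logistics SA: 23%.
Aggregating (R1): 31.9% + 23% = 54.9%.
54.9% exceeds the 5% threshold by 49.9 percentage points.

49.9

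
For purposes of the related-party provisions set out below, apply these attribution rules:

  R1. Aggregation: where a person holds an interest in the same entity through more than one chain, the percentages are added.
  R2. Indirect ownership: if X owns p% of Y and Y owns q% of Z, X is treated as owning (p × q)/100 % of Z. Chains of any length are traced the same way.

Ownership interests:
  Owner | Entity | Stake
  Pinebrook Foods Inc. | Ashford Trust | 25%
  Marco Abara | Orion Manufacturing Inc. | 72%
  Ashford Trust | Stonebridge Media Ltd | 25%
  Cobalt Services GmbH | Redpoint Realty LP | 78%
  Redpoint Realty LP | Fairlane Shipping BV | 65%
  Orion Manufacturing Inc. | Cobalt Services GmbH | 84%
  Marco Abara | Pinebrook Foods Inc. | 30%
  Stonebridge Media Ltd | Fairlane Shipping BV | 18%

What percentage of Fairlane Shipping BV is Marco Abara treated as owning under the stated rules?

Chain via Pinebrook Foods Inc. → Ashford Trust → Stonebridge Media Ltd (R2): 30% × 25% × 25% × 18% = 0.3375% of Fairlane Shipping BV.
Chain via Orion Manufacturing Inc. → Cobalt Services GmbH → Redpoint Realty LP (R2): 72% × 84% × 78% × 65% = 30.66336% of Fairlane Shipping BV.
Aggregating (R1): 0.3375% + 30.66336% = 31.00086%.

31.00086%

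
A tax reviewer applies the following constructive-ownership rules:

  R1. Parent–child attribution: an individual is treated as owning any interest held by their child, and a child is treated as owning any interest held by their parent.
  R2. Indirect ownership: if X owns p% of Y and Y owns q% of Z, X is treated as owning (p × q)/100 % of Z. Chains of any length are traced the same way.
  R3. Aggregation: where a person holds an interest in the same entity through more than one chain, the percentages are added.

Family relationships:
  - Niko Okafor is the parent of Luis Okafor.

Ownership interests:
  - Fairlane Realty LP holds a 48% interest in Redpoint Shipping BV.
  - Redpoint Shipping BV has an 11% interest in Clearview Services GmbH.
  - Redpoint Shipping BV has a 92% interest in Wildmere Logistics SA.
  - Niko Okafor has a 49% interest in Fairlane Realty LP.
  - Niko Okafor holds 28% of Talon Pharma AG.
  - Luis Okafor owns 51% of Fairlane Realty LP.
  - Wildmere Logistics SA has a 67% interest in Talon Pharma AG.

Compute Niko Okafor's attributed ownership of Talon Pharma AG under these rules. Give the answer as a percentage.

57.5872%

By parent–child attribution (R1), Niko Okafor is treated as also owning Luis Okafor's interest in Fairlane Realty LP, giving 49% + 51% = 100%.
Chain via Fairlane Realty LP → Redpoint Shipping BV → Wildmere Logistics SA (R2): 100% × 48% × 92% × 67% = 29.5872% of Talon Pharma AG.
Direct interest in Talon Pharma AG: 28%.
Aggregating (R3): 29.5872% + 28% = 57.5872%.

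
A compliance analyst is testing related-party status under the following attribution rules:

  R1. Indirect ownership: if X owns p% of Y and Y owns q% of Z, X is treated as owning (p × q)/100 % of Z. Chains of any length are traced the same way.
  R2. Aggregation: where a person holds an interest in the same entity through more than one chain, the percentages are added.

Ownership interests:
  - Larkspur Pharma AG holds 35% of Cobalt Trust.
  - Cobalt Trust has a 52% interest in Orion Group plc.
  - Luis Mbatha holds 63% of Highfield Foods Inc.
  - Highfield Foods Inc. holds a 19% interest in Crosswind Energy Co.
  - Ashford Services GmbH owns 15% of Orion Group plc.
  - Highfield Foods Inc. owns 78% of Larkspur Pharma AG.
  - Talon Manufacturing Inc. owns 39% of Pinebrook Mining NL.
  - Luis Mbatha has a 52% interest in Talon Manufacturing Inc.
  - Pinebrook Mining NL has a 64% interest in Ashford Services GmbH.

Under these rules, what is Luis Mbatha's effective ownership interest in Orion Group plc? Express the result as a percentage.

10.89036%

Chain via Highfield Foods Inc. → Larkspur Pharma AG → Cobalt Trust (R1): 63% × 78% × 35% × 52% = 8.94348% of Orion Group plc.
Chain via Talon Manufacturing Inc. → Pinebrook Mining NL → Ashford Services GmbH (R1): 52% × 39% × 64% × 15% = 1.94688% of Orion Group plc.
Aggregating (R2): 8.94348% + 1.94688% = 10.89036%.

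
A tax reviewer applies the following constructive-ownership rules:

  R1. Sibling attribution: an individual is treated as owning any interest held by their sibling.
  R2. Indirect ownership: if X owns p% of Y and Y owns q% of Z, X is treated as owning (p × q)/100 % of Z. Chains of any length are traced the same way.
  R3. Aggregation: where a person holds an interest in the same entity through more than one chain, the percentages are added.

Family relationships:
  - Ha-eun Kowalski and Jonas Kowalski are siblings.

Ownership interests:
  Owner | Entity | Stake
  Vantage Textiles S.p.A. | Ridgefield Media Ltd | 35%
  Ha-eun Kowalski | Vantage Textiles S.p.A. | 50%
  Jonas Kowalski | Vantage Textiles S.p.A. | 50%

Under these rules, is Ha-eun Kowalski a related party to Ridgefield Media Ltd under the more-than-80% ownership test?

No

By sibling attribution (R1), Ha-eun Kowalski is treated as also owning Jonas Kowalski's interest in Vantage Textiles S.p.A, giving 50% + 50% = 100%.
Chain via Vantage Textiles S.p.A. (R2): 100% × 35% = 35% of Ridgefield Media Ltd.
35% does not exceed the 80% threshold, so Ha-eun is not a related party to Ridgefield Media Ltd.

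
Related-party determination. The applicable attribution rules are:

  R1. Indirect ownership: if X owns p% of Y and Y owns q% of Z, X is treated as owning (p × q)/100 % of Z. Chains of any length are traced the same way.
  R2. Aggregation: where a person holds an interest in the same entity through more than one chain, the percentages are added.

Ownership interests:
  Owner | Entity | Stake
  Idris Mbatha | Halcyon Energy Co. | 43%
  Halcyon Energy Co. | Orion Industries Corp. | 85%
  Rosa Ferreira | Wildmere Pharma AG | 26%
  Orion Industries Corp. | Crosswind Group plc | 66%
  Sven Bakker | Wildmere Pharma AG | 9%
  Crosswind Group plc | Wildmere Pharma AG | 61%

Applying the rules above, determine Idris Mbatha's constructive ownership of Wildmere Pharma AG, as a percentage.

Chain via Halcyon Energy Co. → Orion Industries Corp. → Crosswind Group plc (R1): 43% × 85% × 66% × 61% = 14.71503% of Wildmere Pharma AG.

14.71503%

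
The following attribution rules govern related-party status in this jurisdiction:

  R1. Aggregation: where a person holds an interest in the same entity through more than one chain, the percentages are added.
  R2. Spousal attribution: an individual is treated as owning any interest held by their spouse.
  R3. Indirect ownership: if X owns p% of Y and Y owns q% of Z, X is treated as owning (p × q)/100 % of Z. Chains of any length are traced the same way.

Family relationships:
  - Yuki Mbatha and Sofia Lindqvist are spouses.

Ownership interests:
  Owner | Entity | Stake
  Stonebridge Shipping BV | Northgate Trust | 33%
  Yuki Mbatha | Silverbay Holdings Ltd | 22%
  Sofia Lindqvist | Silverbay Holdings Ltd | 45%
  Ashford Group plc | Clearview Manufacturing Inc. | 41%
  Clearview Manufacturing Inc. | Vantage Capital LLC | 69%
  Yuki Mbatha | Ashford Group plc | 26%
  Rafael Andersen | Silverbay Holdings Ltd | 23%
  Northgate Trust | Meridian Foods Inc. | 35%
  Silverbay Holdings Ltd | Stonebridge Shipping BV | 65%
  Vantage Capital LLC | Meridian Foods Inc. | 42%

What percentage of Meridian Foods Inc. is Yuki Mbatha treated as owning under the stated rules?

8.119293%

By spousal attribution (R2), Yuki Mbatha is treated as also owning Sofia Lindqvist's interest in Silverbay Holdings Ltd, giving 22% + 45% = 67%.
Chain via Silverbay Holdings Ltd → Stonebridge Shipping BV → Northgate Trust (R3): 67% × 65% × 33% × 35% = 5.030025% of Meridian Foods Inc.
Chain via Ashford Group plc → Clearview Manufacturing Inc. → Vantage Capital LLC (R3): 26% × 41% × 69% × 42% = 3.089268% of Meridian Foods Inc.
Aggregating (R1): 5.030025% + 3.089268% = 8.119293%.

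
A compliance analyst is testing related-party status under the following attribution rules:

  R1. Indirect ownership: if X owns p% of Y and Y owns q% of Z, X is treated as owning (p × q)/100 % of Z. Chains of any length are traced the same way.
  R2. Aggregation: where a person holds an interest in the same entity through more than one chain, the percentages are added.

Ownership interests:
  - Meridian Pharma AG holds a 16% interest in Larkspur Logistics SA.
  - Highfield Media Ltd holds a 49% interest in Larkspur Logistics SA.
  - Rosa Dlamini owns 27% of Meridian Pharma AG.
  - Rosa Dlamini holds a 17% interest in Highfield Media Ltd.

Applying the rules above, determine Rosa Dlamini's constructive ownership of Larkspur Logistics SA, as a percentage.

Chain via Meridian Pharma AG (R1): 27% × 16% = 4.32% of Larkspur Logistics SA.
Chain via Highfield Media Ltd (R1): 17% × 49% = 8.33% of Larkspur Logistics SA.
Aggregating (R2): 4.32% + 8.33% = 12.65%.

12.65%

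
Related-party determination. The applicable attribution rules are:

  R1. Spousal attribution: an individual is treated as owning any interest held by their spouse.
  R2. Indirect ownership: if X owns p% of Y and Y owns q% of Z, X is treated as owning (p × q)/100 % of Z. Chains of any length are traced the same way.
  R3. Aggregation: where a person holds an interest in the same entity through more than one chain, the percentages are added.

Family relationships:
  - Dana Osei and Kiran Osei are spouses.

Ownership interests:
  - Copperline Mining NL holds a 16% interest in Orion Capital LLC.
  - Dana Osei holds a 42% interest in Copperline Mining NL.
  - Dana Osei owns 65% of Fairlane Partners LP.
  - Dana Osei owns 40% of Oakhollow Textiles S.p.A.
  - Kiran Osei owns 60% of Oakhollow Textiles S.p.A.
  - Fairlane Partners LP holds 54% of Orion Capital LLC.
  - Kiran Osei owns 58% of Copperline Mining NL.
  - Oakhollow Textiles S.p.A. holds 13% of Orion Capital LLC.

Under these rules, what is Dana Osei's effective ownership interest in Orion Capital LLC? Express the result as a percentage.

64.1%

By spousal attribution (R1), Dana Osei is treated as also owning Kiran Osei's interest in Oakhollow Textiles S.p.A, giving 40% + 60% = 100%.
By spousal attribution (R1), Dana Osei is treated as also owning Kiran Osei's interest in Copperline Mining NL, giving 42% + 58% = 100%.
Chain via Fairlane Partners LP (R2): 65% × 54% = 35.1% of Orion Capital LLC.
Chain via Oakhollow Textiles S.p.A. (R2): 100% × 13% = 13% of Orion Capital LLC.
Chain via Copperline Mining NL (R2): 100% × 16% = 16% of Orion Capital LLC.
Aggregating (R3): 35.1% + 13% + 16% = 64.1%.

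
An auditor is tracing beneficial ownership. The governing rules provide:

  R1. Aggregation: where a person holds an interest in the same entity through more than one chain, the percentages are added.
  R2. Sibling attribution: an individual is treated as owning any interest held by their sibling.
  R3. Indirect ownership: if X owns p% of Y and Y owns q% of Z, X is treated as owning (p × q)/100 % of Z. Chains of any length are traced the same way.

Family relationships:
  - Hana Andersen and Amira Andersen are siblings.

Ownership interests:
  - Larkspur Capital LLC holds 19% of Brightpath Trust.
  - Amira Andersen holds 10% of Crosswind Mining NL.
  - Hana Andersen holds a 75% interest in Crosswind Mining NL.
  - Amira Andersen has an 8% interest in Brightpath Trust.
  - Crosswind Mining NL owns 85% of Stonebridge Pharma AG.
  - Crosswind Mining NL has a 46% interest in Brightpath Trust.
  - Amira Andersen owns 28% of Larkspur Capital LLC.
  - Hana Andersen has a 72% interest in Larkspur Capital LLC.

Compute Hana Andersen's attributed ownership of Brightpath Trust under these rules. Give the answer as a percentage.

66.1%

By sibling attribution (R2), Hana Andersen is treated as also owning Amira Andersen's interest in Larkspur Capital LLC, giving 72% + 28% = 100%.
By sibling attribution (R2), Hana Andersen is treated as also owning Amira Andersen's interest in Crosswind Mining NL, giving 75% + 10% = 85%.
By sibling attribution (R2), Hana Andersen is treated as owning Amira Andersen's 8% interest in Brightpath Trust.
Chain via Larkspur Capital LLC (R3): 100% × 19% = 19% of Brightpath Trust.
Chain via Crosswind Mining NL (R3): 85% × 46% = 39.1% of Brightpath Trust.
Direct interest in Brightpath Trust: 8%.
Aggregating (R1): 19% + 39.1% + 8% = 66.1%.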